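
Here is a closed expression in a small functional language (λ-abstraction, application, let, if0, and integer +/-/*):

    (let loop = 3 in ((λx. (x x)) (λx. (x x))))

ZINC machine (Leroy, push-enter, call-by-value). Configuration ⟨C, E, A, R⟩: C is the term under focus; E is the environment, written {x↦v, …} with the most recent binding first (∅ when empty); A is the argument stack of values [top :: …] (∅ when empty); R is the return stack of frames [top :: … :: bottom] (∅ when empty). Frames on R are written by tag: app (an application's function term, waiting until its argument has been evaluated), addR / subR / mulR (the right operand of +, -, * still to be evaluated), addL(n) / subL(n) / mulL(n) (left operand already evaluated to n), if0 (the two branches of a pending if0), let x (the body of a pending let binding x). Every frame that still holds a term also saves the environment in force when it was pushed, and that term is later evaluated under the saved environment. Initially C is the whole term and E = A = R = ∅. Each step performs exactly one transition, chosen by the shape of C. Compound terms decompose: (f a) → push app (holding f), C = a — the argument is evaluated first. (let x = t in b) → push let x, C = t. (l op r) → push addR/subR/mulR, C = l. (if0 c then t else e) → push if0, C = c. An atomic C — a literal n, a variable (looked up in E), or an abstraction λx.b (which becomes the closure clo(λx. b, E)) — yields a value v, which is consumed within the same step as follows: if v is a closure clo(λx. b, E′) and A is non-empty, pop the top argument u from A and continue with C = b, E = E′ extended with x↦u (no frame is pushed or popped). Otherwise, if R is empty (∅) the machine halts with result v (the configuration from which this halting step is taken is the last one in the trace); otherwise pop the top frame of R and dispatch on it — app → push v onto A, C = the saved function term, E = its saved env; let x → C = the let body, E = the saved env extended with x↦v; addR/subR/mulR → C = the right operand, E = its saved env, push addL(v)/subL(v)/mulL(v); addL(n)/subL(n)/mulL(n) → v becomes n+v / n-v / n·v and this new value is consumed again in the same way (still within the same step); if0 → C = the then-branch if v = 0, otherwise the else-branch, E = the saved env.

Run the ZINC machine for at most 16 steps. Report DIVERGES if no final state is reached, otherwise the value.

Answer: DIVERGES (no final state within 16 steps)

Execution trace:
[0] [C=(let loop = 3 in ((λx. (x x)) (λx. (x x)))) | E=∅ | A=∅ | R=∅]
[1] [C=3 | E=∅ | A=∅ | R=[let loop]]
[2] [C=((λx. (x x)) (λx. (x x))) | E={loop↦3} | A=∅ | R=∅]
[3] [C=(λx. (x x)) | E={loop↦3} | A=∅ | R=[app]]
[4] [C=(λx. (x x)) | E={loop↦3} | A=[clo(λx. (x x), {loop↦3})] | R=∅]
[5] [C=(x x) | E={x↦clo(λx. (x x), {loop↦3}), loop↦3} | A=∅ | R=∅]
[6] [C=x | E={x↦clo(λx. (x x), {loop↦3}), loop↦3} | A=∅ | R=[app]]
[7] [C=x | E={x↦clo(λx. (x x), {loop↦3}), loop↦3} | A=[clo(λx. (x x), {loop↦3})] | R=∅]
… configuration repeats with period 3 (steps 5–7 recur indefinitely) …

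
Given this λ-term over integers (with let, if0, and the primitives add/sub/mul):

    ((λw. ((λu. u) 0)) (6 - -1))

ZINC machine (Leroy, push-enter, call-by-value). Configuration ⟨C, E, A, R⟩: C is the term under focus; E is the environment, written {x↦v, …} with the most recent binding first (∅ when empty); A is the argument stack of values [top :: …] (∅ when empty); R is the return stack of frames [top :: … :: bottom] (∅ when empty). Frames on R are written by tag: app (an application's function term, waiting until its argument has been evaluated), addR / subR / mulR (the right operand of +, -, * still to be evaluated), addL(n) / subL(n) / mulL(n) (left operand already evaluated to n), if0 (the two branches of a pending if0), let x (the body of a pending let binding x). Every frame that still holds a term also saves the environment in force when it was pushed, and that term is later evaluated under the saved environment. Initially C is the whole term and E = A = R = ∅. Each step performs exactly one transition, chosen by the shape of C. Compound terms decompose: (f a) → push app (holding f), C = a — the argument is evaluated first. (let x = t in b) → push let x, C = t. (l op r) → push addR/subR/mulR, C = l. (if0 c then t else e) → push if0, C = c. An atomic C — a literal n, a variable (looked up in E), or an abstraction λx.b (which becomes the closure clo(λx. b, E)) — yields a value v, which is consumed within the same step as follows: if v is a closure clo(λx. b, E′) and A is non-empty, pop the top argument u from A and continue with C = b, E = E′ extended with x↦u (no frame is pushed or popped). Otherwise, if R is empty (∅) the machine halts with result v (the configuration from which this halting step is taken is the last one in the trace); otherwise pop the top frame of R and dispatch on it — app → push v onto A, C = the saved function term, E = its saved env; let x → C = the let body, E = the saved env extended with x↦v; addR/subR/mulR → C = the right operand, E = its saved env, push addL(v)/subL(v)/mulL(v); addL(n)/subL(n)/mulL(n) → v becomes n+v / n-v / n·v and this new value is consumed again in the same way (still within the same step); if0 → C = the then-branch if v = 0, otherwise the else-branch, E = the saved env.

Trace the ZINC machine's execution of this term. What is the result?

[0] [C=((λw. ((λu. u) 0)) (6 - -1)) | E=∅ | A=∅ | R=∅]
[1] [C=(6 - -1) | E=∅ | A=∅ | R=[app]]
[2] [C=6 | E=∅ | A=∅ | R=[subR :: app]]
[3] [C=-1 | E=∅ | A=∅ | R=[subL(6) :: app]]
[4] [C=(λw. ((λu. u) 0)) | E=∅ | A=[7] | R=∅]
[5] [C=((λu. u) 0) | E={w↦7} | A=∅ | R=∅]
[6] [C=0 | E={w↦7} | A=∅ | R=[app]]
[7] [C=(λu. u) | E={w↦7} | A=[0] | R=∅]
[8] [C=u | E={u↦0, w↦7} | A=∅ | R=∅]
→ final value 0

Answer: 0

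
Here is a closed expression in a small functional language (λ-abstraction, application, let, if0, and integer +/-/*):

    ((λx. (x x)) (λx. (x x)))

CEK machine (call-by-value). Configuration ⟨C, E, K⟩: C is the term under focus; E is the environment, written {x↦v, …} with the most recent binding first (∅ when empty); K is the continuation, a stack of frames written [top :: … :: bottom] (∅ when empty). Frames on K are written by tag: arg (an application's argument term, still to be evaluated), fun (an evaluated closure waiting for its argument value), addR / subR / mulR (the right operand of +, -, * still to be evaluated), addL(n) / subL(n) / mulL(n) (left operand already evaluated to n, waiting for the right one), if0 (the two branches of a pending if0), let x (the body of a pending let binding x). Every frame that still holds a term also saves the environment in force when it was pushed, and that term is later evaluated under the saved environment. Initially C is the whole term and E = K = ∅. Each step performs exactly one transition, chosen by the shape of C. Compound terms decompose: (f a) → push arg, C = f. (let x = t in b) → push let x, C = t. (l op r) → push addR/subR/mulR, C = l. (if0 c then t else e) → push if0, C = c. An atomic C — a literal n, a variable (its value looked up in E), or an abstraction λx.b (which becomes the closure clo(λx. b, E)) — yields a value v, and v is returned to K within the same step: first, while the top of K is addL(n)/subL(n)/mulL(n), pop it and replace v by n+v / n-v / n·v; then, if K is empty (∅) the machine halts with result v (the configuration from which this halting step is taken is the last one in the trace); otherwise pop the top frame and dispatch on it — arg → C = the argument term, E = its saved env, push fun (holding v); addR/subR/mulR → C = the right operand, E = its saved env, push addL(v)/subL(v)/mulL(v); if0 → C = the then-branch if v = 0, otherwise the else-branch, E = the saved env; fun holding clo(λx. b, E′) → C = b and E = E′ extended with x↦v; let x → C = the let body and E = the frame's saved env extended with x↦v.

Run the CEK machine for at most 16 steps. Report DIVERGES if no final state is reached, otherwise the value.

[0] <C=((λx. (x x)) (λx. (x x))), E=∅, K=∅>
[1] <C=(λx. (x x)), E=∅, K=[arg]>
[2] <C=(λx. (x x)), E=∅, K=[fun]>
[3] <C=(x x), E={x↦clo(λx. (x x), ∅)}, K=∅>
[4] <C=x, E={x↦clo(λx. (x x), ∅)}, K=[arg]>
[5] <C=x, E={x↦clo(λx. (x x), ∅)}, K=[fun]>
… configuration repeats with period 3 (steps 3–5 recur indefinitely) …

Answer: DIVERGES (no final state within 16 steps)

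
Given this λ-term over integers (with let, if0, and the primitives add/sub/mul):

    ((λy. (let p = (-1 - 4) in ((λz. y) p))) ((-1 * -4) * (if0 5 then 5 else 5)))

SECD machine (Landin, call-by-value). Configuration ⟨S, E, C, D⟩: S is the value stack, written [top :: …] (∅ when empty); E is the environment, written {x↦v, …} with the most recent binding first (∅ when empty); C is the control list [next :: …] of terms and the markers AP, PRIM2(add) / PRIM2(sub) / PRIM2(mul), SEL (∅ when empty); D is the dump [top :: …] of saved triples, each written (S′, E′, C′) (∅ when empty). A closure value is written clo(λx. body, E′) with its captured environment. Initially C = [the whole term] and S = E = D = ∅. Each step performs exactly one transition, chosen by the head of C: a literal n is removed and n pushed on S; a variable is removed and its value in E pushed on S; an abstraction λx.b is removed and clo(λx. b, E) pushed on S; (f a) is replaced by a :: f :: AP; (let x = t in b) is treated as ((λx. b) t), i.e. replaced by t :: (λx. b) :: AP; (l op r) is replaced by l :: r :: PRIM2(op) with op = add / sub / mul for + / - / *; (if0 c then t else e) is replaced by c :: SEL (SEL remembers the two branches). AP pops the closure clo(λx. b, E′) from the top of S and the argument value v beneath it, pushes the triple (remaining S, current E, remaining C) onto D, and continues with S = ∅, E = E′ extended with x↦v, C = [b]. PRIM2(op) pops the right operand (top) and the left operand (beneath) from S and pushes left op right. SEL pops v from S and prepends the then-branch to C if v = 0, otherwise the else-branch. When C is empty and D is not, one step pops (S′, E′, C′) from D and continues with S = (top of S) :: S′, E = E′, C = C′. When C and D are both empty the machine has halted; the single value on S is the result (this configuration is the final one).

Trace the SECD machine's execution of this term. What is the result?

step 0: [S=∅ | E=∅ | C=[((λy. (let p = (-1 - 4) in ((λz. y) p))) ((-1 * -4) * (if0 5 then 5 else 5)))] | D=∅]
step 1: [S=∅ | E=∅ | C=[((-1 * -4) * (if0 5 then 5 else 5)) :: (λy. (let p = (-1 - 4) in ((λz. y) p))) :: AP] | D=∅]
step 2: [S=∅ | E=∅ | C=[(-1 * -4) :: (if0 5 then 5 else 5) :: PRIM2(mul) :: (λy. (let p = (-1 - 4) in ((λz. y) p))) :: AP] | D=∅]
step 3: [S=∅ | E=∅ | C=[-1 :: -4 :: PRIM2(mul) :: (if0 5 then 5 else 5) :: PRIM2(mul) :: (λy. (let p = (-1 - 4) in ((λz. y) p))) :: AP] | D=∅]
step 4: [S=[-1] | E=∅ | C=[-4 :: PRIM2(mul) :: (if0 5 then 5 else 5) :: PRIM2(mul) :: (λy. (let p = (-1 - 4) in ((λz. y) p))) :: AP] | D=∅]
step 5: [S=[-4 :: -1] | E=∅ | C=[PRIM2(mul) :: (if0 5 then 5 else 5) :: PRIM2(mul) :: (λy. (let p = (-1 - 4) in ((λz. y) p))) :: AP] | D=∅]
step 6: [S=[4] | E=∅ | C=[(if0 5 then 5 else 5) :: PRIM2(mul) :: (λy. (let p = (-1 - 4) in ((λz. y) p))) :: AP] | D=∅]
step 7: [S=[4] | E=∅ | C=[5 :: SEL :: PRIM2(mul) :: (λy. (let p = (-1 - 4) in ((λz. y) p))) :: AP] | D=∅]
step 8: [S=[5 :: 4] | E=∅ | C=[SEL :: PRIM2(mul) :: (λy. (let p = (-1 - 4) in ((λz. y) p))) :: AP] | D=∅]
step 9: [S=[4] | E=∅ | C=[5 :: PRIM2(mul) :: (λy. (let p = (-1 - 4) in ((λz. y) p))) :: AP] | D=∅]
step 10: [S=[5 :: 4] | E=∅ | C=[PRIM2(mul) :: (λy. (let p = (-1 - 4) in ((λz. y) p))) :: AP] | D=∅]
step 11: [S=[20] | E=∅ | C=[(λy. (let p = (-1 - 4) in ((λz. y) p))) :: AP] | D=∅]
step 12: [S=[clo(λy. (let p = (-1 - 4) in ((λz. y) p)), ∅) :: 20] | E=∅ | C=[AP] | D=∅]
step 13: [S=∅ | E={y↦20} | C=[(let p = (-1 - 4) in ((λz. y) p))] | D=[(∅, ∅, ∅)]]
step 14: [S=∅ | E={y↦20} | C=[(-1 - 4) :: (λp. ((λz. y) p)) :: AP] | D=[(∅, ∅, ∅)]]
step 15: [S=∅ | E={y↦20} | C=[-1 :: 4 :: PRIM2(sub) :: (λp. ((λz. y) p)) :: AP] | D=[(∅, ∅, ∅)]]
step 16: [S=[-1] | E={y↦20} | C=[4 :: PRIM2(sub) :: (λp. ((λz. y) p)) :: AP] | D=[(∅, ∅, ∅)]]
step 17: [S=[4 :: -1] | E={y↦20} | C=[PRIM2(sub) :: (λp. ((λz. y) p)) :: AP] | D=[(∅, ∅, ∅)]]
step 18: [S=[-5] | E={y↦20} | C=[(λp. ((λz. y) p)) :: AP] | D=[(∅, ∅, ∅)]]
step 19: [S=[clo(λp. ((λz. y) p), {y↦20}) :: -5] | E={y↦20} | C=[AP] | D=[(∅, ∅, ∅)]]
step 20: [S=∅ | E={p↦-5, y↦20} | C=[((λz. y) p)] | D=[(∅, {y↦20}, ∅) :: (∅, ∅, ∅)]]
step 21: [S=∅ | E={p↦-5, y↦20} | C=[p :: (λz. y) :: AP] | D=[(∅, {y↦20}, ∅) :: (∅, ∅, ∅)]]
step 22: [S=[-5] | E={p↦-5, y↦20} | C=[(λz. y) :: AP] | D=[(∅, {y↦20}, ∅) :: (∅, ∅, ∅)]]
step 23: [S=[clo(λz. y, {p↦-5, y↦20}) :: -5] | E={p↦-5, y↦20} | C=[AP] | D=[(∅, {y↦20}, ∅) :: (∅, ∅, ∅)]]
step 24: [S=∅ | E={z↦-5, p↦-5, y↦20} | C=[y] | D=[(∅, {p↦-5, y↦20}, ∅) :: (∅, {y↦20}, ∅) :: (∅, ∅, ∅)]]
step 25: [S=[20] | E={z↦-5, p↦-5, y↦20} | C=∅ | D=[(∅, {p↦-5, y↦20}, ∅) :: (∅, {y↦20}, ∅) :: (∅, ∅, ∅)]]
step 26: [S=[20] | E={p↦-5, y↦20} | C=∅ | D=[(∅, {y↦20}, ∅) :: (∅, ∅, ∅)]]
step 27: [S=[20] | E={y↦20} | C=∅ | D=[(∅, ∅, ∅)]]
step 28: [S=[20] | E=∅ | C=∅ | D=∅]
→ final value 20

Answer: 20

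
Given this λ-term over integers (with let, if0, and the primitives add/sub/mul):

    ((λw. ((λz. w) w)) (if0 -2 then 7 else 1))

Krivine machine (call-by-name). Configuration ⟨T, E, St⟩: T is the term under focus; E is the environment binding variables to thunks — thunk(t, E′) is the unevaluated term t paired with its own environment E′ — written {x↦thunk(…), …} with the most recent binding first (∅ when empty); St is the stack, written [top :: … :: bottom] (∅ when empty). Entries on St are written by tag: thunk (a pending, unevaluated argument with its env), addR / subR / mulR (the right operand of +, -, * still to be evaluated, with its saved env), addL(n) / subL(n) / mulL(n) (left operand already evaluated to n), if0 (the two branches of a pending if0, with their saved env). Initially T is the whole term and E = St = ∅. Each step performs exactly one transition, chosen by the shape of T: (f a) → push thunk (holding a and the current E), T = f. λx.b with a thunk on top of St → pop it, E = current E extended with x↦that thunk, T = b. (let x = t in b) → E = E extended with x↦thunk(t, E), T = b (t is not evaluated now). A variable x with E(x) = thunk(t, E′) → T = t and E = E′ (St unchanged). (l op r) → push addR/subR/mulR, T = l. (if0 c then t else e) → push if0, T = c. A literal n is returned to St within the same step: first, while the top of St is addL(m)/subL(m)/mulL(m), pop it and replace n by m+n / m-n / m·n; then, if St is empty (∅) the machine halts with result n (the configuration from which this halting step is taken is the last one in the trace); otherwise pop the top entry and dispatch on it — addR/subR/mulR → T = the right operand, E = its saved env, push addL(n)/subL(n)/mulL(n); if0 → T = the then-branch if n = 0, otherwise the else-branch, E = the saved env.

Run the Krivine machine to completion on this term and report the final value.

Answer: 1

Derivation:
t=0: <T=((λw. ((λz. w) w)) (if0 -2 then 7 else 1)), E=∅, St=∅>
t=1: <T=(λw. ((λz. w) w)), E=∅, St=[thunk]>
t=2: <T=((λz. w) w), E={w↦thunk((if0 -2 then 7 else 1), ∅)}, St=∅>
t=3: <T=(λz. w), E={w↦thunk((if0 -2 then 7 else 1), ∅)}, St=[thunk]>
t=4: <T=w, E={z↦thunk(w, {w↦thunk((if0 -2 then 7 else 1), ∅)}), w↦thunk((if0 -2 then 7 else 1), ∅)}, St=∅>
t=5: <T=(if0 -2 then 7 else 1), E=∅, St=∅>
t=6: <T=-2, E=∅, St=[if0]>
t=7: <T=1, E=∅, St=∅>
→ final value 1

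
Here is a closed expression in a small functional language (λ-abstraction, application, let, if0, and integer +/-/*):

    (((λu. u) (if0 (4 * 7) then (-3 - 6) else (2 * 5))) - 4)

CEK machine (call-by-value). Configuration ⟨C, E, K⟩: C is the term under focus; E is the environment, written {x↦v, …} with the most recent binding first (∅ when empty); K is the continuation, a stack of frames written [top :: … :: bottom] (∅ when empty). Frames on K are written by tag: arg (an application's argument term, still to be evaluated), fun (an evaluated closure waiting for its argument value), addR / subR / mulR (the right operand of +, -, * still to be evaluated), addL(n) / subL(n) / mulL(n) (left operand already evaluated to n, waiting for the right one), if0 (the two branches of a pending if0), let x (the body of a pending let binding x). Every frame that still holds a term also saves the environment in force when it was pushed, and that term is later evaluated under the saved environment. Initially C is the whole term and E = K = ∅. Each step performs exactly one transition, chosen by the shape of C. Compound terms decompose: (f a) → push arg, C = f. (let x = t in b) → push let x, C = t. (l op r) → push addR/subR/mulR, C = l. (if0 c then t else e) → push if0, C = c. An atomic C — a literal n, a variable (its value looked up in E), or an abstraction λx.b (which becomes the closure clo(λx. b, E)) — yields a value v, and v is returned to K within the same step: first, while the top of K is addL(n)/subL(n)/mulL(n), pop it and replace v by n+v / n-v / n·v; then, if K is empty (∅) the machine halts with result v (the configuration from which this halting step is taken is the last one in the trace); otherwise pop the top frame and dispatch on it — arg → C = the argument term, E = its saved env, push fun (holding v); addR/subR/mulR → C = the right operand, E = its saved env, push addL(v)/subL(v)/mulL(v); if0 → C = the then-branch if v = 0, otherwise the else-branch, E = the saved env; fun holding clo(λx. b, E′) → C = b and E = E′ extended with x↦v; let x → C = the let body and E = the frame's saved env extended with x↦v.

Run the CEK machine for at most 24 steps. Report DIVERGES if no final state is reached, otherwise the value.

Answer: 6

Machine steps:
[0] ⟨C=(((λu. u) (if0 (4 * 7) then (-3 - 6) else (2 * 5))) - 4); E=∅; K=∅⟩
[1] ⟨C=((λu. u) (if0 (4 * 7) then (-3 - 6) else (2 * 5))); E=∅; K=[subR]⟩
[2] ⟨C=(λu. u); E=∅; K=[arg :: subR]⟩
[3] ⟨C=(if0 (4 * 7) then (-3 - 6) else (2 * 5)); E=∅; K=[fun :: subR]⟩
[4] ⟨C=(4 * 7); E=∅; K=[if0 :: fun :: subR]⟩
[5] ⟨C=4; E=∅; K=[mulR :: if0 :: fun :: subR]⟩
[6] ⟨C=7; E=∅; K=[mulL(4) :: if0 :: fun :: subR]⟩
[7] ⟨C=(2 * 5); E=∅; K=[fun :: subR]⟩
[8] ⟨C=2; E=∅; K=[mulR :: fun :: subR]⟩
[9] ⟨C=5; E=∅; K=[mulL(2) :: fun :: subR]⟩
[10] ⟨C=u; E={u↦10}; K=[subR]⟩
[11] ⟨C=4; E=∅; K=[subL(10)]⟩
→ final value 6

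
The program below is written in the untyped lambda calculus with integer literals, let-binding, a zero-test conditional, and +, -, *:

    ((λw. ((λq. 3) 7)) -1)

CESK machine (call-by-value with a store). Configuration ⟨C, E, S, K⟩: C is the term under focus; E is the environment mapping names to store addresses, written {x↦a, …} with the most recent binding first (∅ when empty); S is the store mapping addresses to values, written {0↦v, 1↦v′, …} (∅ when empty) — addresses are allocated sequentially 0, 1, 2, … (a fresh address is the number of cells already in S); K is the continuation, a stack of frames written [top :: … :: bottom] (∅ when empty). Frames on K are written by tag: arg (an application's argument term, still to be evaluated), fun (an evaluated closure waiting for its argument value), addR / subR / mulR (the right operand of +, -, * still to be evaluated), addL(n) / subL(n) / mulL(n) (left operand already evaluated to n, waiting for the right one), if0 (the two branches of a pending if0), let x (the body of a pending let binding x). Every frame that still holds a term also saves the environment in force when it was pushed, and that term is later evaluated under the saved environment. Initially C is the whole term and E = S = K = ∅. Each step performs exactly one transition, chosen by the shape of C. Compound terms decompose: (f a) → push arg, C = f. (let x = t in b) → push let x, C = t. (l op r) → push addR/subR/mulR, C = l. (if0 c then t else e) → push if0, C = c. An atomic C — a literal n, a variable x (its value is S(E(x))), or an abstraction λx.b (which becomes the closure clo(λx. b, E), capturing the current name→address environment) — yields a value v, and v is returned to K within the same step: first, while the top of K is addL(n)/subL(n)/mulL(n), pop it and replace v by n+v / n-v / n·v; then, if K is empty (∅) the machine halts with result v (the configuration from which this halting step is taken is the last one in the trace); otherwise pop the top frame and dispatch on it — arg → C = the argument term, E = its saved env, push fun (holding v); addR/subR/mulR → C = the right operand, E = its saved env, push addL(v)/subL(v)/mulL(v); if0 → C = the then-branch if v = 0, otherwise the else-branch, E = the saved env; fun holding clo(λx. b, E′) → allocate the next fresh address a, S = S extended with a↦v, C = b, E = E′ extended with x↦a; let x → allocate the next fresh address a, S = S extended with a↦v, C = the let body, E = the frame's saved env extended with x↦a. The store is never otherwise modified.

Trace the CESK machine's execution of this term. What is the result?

Answer: 3

Derivation:
0. [C=((λw. ((λq. 3) 7)) -1) | E=∅ | S=∅ | K=∅]
1. [C=(λw. ((λq. 3) 7)) | E=∅ | S=∅ | K=[arg]]
2. [C=-1 | E=∅ | S=∅ | K=[fun]]
3. [C=((λq. 3) 7) | E={w↦0} | S={0↦-1} | K=∅]
4. [C=(λq. 3) | E={w↦0} | S={0↦-1} | K=[arg]]
5. [C=7 | E={w↦0} | S={0↦-1} | K=[fun]]
6. [C=3 | E={q↦1, w↦0} | S={0↦-1, 1↦7} | K=∅]
→ final value 3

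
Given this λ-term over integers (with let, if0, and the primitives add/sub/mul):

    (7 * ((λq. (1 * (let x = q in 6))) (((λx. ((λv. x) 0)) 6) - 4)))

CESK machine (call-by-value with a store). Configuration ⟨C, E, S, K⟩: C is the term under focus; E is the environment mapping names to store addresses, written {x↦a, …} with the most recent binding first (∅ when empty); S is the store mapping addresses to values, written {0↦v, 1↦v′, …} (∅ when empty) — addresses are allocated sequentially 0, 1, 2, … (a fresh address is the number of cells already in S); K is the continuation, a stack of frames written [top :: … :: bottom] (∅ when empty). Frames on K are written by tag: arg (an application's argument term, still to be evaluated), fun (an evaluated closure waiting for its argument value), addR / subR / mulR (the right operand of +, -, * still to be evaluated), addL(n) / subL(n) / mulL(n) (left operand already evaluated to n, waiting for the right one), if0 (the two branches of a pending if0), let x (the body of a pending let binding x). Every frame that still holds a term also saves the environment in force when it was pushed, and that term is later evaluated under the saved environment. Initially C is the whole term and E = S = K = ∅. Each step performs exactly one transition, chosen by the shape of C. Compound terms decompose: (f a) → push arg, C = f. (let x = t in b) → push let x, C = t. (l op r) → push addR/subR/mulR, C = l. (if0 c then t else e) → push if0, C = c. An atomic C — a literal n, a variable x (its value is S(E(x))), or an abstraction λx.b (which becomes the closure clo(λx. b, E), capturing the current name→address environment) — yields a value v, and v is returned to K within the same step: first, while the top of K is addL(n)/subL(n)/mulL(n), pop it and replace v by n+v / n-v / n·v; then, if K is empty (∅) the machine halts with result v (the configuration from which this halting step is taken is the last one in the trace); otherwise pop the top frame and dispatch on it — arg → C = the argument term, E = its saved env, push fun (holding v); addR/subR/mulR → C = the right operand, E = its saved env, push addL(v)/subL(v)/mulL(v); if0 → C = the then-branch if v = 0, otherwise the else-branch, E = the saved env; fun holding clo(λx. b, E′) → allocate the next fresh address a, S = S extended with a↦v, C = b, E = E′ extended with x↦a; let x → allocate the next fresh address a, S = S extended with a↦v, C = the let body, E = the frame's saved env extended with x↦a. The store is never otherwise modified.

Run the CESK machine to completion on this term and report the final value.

Answer: 42

Derivation:
[0] ⟨C=(7 * ((λq. (1 * (let x = q in 6))) (((λx. ((λv. x) 0)) 6) - 4))); E=∅; S=∅; K=∅⟩
[1] ⟨C=7; E=∅; S=∅; K=[mulR]⟩
[2] ⟨C=((λq. (1 * (let x = q in 6))) (((λx. ((λv. x) 0)) 6) - 4)); E=∅; S=∅; K=[mulL(7)]⟩
[3] ⟨C=(λq. (1 * (let x = q in 6))); E=∅; S=∅; K=[arg :: mulL(7)]⟩
[4] ⟨C=(((λx. ((λv. x) 0)) 6) - 4); E=∅; S=∅; K=[fun :: mulL(7)]⟩
[5] ⟨C=((λx. ((λv. x) 0)) 6); E=∅; S=∅; K=[subR :: fun :: mulL(7)]⟩
[6] ⟨C=(λx. ((λv. x) 0)); E=∅; S=∅; K=[arg :: subR :: fun :: mulL(7)]⟩
[7] ⟨C=6; E=∅; S=∅; K=[fun :: subR :: fun :: mulL(7)]⟩
[8] ⟨C=((λv. x) 0); E={x↦0}; S={0↦6}; K=[subR :: fun :: mulL(7)]⟩
[9] ⟨C=(λv. x); E={x↦0}; S={0↦6}; K=[arg :: subR :: fun :: mulL(7)]⟩
[10] ⟨C=0; E={x↦0}; S={0↦6}; K=[fun :: subR :: fun :: mulL(7)]⟩
[11] ⟨C=x; E={v↦1, x↦0}; S={0↦6, 1↦0}; K=[subR :: fun :: mulL(7)]⟩
[12] ⟨C=4; E=∅; S={0↦6, 1↦0}; K=[subL(6) :: fun :: mulL(7)]⟩
[13] ⟨C=(1 * (let x = q in 6)); E={q↦2}; S={0↦6, 1↦0, 2↦2}; K=[mulL(7)]⟩
[14] ⟨C=1; E={q↦2}; S={0↦6, 1↦0, 2↦2}; K=[mulR :: mulL(7)]⟩
[15] ⟨C=(let x = q in 6); E={q↦2}; S={0↦6, 1↦0, 2↦2}; K=[mulL(1) :: mulL(7)]⟩
[16] ⟨C=q; E={q↦2}; S={0↦6, 1↦0, 2↦2}; K=[let x :: mulL(1) :: mulL(7)]⟩
[17] ⟨C=6; E={x↦3, q↦2}; S={0↦6, 1↦0, 2↦2, 3↦2}; K=[mulL(1) :: mulL(7)]⟩
→ final value 42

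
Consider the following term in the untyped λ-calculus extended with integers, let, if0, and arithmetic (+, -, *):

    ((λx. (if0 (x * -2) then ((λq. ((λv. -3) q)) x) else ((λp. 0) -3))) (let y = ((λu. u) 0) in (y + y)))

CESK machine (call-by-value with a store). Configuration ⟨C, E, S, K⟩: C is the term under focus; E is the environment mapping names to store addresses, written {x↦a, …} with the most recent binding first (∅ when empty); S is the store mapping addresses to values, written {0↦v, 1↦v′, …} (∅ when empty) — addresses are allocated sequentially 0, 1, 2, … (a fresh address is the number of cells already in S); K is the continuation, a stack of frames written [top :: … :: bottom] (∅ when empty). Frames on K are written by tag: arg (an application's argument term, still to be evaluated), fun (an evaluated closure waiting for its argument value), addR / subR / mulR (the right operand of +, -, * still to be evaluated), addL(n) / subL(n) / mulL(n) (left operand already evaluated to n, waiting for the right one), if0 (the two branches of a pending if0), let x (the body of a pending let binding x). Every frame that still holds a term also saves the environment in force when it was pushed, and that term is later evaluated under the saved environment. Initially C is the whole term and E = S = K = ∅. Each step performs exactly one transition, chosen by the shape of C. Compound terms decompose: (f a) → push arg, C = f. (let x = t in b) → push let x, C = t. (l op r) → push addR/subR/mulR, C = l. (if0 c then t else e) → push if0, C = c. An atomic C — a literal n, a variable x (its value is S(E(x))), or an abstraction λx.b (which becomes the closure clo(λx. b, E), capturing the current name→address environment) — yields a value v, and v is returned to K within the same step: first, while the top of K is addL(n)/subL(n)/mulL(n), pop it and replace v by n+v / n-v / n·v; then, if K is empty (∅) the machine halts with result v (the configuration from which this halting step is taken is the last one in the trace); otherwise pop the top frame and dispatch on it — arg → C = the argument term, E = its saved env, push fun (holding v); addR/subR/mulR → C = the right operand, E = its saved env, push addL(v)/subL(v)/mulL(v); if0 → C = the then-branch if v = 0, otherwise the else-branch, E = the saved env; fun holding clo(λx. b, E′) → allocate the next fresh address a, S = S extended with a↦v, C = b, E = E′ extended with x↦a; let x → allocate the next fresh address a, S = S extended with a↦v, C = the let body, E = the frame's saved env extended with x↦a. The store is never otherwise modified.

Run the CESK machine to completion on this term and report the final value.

[0] [C=((λx. (if0 (x * -2) then ((λq. ((λv. -3) q)) x) else ((λp. 0) -3))) (let y = ((λu. u) 0) in (y + y))) | E=∅ | S=∅ | K=∅]
[1] [C=(λx. (if0 (x * -2) then ((λq. ((λv. -3) q)) x) else ((λp. 0) -3))) | E=∅ | S=∅ | K=[arg]]
[2] [C=(let y = ((λu. u) 0) in (y + y)) | E=∅ | S=∅ | K=[fun]]
[3] [C=((λu. u) 0) | E=∅ | S=∅ | K=[let y :: fun]]
[4] [C=(λu. u) | E=∅ | S=∅ | K=[arg :: let y :: fun]]
[5] [C=0 | E=∅ | S=∅ | K=[fun :: let y :: fun]]
[6] [C=u | E={u↦0} | S={0↦0} | K=[let y :: fun]]
[7] [C=(y + y) | E={y↦1} | S={0↦0, 1↦0} | K=[fun]]
[8] [C=y | E={y↦1} | S={0↦0, 1↦0} | K=[addR :: fun]]
[9] [C=y | E={y↦1} | S={0↦0, 1↦0} | K=[addL(0) :: fun]]
[10] [C=(if0 (x * -2) then ((λq. ((λv. -3) q)) x) else ((λp. 0) -3)) | E={x↦2} | S={0↦0, 1↦0, 2↦0} | K=∅]
[11] [C=(x * -2) | E={x↦2} | S={0↦0, 1↦0, 2↦0} | K=[if0]]
[12] [C=x | E={x↦2} | S={0↦0, 1↦0, 2↦0} | K=[mulR :: if0]]
[13] [C=-2 | E={x↦2} | S={0↦0, 1↦0, 2↦0} | K=[mulL(0) :: if0]]
[14] [C=((λq. ((λv. -3) q)) x) | E={x↦2} | S={0↦0, 1↦0, 2↦0} | K=∅]
[15] [C=(λq. ((λv. -3) q)) | E={x↦2} | S={0↦0, 1↦0, 2↦0} | K=[arg]]
[16] [C=x | E={x↦2} | S={0↦0, 1↦0, 2↦0} | K=[fun]]
[17] [C=((λv. -3) q) | E={q↦3, x↦2} | S={0↦0, 1↦0, 2↦0, 3↦0} | K=∅]
[18] [C=(λv. -3) | E={q↦3, x↦2} | S={0↦0, 1↦0, 2↦0, 3↦0} | K=[arg]]
[19] [C=q | E={q↦3, x↦2} | S={0↦0, 1↦0, 2↦0, 3↦0} | K=[fun]]
[20] [C=-3 | E={v↦4, q↦3, x↦2} | S={0↦0, 1↦0, 2↦0, 3↦0, 4↦0} | K=∅]
→ final value -3

Answer: -3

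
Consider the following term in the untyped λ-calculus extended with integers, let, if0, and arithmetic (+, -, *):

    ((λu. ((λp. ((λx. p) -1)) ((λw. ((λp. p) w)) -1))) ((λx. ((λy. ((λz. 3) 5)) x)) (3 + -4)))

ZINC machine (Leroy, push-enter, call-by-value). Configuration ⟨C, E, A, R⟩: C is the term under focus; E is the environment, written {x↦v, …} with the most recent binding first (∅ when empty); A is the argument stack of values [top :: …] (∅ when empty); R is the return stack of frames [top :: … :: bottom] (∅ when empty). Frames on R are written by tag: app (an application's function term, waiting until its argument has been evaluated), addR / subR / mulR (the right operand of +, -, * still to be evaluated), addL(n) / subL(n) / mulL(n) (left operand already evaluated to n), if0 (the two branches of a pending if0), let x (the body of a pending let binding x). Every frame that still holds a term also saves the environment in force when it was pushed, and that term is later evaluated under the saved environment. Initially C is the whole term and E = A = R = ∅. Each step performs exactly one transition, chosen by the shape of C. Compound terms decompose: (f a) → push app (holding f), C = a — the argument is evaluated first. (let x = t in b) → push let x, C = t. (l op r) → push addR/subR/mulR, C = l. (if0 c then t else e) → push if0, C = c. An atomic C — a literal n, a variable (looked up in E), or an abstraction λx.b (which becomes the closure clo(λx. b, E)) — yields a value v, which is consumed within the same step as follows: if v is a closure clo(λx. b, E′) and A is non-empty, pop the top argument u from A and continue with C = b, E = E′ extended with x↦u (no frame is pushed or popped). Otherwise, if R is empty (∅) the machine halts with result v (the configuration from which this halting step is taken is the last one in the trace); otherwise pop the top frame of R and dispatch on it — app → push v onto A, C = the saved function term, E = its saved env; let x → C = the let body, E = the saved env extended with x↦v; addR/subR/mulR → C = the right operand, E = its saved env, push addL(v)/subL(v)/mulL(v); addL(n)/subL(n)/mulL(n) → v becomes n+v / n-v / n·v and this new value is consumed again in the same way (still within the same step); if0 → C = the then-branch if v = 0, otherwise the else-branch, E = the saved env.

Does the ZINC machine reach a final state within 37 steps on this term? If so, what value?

t=0: <C=((λu. ((λp. ((λx. p) -1)) ((λw. ((λp. p) w)) -1))) ((λx. ((λy. ((λz. 3) 5)) x)) (3 + -4))), E=∅, A=∅, R=∅>
t=1: <C=((λx. ((λy. ((λz. 3) 5)) x)) (3 + -4)), E=∅, A=∅, R=[app]>
t=2: <C=(3 + -4), E=∅, A=∅, R=[app :: app]>
t=3: <C=3, E=∅, A=∅, R=[addR :: app :: app]>
t=4: <C=-4, E=∅, A=∅, R=[addL(3) :: app :: app]>
t=5: <C=(λx. ((λy. ((λz. 3) 5)) x)), E=∅, A=[-1], R=[app]>
t=6: <C=((λy. ((λz. 3) 5)) x), E={x↦-1}, A=∅, R=[app]>
t=7: <C=x, E={x↦-1}, A=∅, R=[app :: app]>
t=8: <C=(λy. ((λz. 3) 5)), E={x↦-1}, A=[-1], R=[app]>
t=9: <C=((λz. 3) 5), E={y↦-1, x↦-1}, A=∅, R=[app]>
t=10: <C=5, E={y↦-1, x↦-1}, A=∅, R=[app :: app]>
t=11: <C=(λz. 3), E={y↦-1, x↦-1}, A=[5], R=[app]>
t=12: <C=3, E={z↦5, y↦-1, x↦-1}, A=∅, R=[app]>
t=13: <C=(λu. ((λp. ((λx. p) -1)) ((λw. ((λp. p) w)) -1))), E=∅, A=[3], R=∅>
t=14: <C=((λp. ((λx. p) -1)) ((λw. ((λp. p) w)) -1)), E={u↦3}, A=∅, R=∅>
t=15: <C=((λw. ((λp. p) w)) -1), E={u↦3}, A=∅, R=[app]>
t=16: <C=-1, E={u↦3}, A=∅, R=[app :: app]>
t=17: <C=(λw. ((λp. p) w)), E={u↦3}, A=[-1], R=[app]>
t=18: <C=((λp. p) w), E={w↦-1, u↦3}, A=∅, R=[app]>
t=19: <C=w, E={w↦-1, u↦3}, A=∅, R=[app :: app]>
t=20: <C=(λp. p), E={w↦-1, u↦3}, A=[-1], R=[app]>
t=21: <C=p, E={p↦-1, w↦-1, u↦3}, A=∅, R=[app]>
t=22: <C=(λp. ((λx. p) -1)), E={u↦3}, A=[-1], R=∅>
t=23: <C=((λx. p) -1), E={p↦-1, u↦3}, A=∅, R=∅>
t=24: <C=-1, E={p↦-1, u↦3}, A=∅, R=[app]>
t=25: <C=(λx. p), E={p↦-1, u↦3}, A=[-1], R=∅>
t=26: <C=p, E={x↦-1, p↦-1, u↦3}, A=∅, R=∅>
→ final value -1

Answer: -1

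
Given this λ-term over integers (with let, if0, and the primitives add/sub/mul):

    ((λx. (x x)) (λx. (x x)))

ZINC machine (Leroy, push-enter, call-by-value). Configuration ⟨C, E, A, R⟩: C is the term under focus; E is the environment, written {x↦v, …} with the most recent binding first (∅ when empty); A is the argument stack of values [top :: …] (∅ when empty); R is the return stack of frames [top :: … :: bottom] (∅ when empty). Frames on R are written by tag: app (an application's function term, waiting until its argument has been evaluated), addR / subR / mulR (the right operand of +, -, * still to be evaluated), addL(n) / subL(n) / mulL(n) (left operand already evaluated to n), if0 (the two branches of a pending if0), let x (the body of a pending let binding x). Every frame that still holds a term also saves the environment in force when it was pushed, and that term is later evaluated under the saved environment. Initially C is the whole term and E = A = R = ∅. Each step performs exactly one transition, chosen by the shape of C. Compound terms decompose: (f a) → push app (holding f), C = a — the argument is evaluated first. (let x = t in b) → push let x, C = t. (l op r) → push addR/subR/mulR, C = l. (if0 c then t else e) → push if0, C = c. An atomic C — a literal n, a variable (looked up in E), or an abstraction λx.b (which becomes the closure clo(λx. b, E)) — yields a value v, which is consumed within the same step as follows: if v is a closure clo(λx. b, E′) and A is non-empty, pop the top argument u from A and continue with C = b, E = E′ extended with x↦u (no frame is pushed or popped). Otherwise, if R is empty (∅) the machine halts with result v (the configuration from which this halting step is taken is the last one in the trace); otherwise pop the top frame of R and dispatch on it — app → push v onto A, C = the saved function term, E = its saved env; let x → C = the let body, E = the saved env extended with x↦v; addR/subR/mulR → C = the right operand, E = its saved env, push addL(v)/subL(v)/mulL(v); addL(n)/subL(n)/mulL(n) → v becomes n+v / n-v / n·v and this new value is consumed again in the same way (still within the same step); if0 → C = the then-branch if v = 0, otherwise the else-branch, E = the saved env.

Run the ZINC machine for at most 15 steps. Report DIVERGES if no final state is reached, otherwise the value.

Answer: DIVERGES (no final state within 15 steps)

Derivation:
t=0: <C=((λx. (x x)) (λx. (x x))), E=∅, A=∅, R=∅>
t=1: <C=(λx. (x x)), E=∅, A=∅, R=[app]>
t=2: <C=(λx. (x x)), E=∅, A=[clo(λx. (x x), ∅)], R=∅>
t=3: <C=(x x), E={x↦clo(λx. (x x), ∅)}, A=∅, R=∅>
t=4: <C=x, E={x↦clo(λx. (x x), ∅)}, A=∅, R=[app]>
t=5: <C=x, E={x↦clo(λx. (x x), ∅)}, A=[clo(λx. (x x), ∅)], R=∅>
… configuration repeats with period 3 (steps 3–5 recur indefinitely) …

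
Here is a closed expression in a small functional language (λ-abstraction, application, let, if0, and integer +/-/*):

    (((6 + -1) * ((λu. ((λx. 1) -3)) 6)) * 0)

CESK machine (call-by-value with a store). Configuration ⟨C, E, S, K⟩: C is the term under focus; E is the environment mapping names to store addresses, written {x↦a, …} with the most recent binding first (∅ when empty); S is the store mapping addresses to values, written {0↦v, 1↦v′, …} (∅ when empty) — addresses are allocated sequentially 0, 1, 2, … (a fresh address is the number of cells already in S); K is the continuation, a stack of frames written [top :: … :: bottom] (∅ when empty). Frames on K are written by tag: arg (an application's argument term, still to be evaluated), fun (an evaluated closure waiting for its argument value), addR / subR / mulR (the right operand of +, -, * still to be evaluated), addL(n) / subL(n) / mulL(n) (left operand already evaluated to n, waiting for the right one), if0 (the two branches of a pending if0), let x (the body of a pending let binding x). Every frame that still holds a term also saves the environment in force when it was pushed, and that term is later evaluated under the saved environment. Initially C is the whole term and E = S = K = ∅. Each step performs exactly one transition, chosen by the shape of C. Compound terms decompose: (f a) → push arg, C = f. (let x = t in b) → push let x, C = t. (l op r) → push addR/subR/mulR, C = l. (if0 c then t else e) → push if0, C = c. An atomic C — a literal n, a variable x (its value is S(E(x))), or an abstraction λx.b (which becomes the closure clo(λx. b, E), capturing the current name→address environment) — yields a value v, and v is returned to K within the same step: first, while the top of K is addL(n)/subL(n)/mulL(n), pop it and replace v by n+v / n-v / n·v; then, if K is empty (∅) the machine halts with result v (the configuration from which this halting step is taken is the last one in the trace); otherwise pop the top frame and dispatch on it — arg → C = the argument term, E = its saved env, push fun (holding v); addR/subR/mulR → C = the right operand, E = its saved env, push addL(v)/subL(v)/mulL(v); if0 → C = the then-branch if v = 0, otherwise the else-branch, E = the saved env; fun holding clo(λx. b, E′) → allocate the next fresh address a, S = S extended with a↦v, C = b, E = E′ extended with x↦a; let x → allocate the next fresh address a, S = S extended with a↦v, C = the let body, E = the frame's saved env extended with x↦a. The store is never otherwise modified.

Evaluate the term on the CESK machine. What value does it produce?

Answer: 0

Machine steps:
t=0: <C=(((6 + -1) * ((λu. ((λx. 1) -3)) 6)) * 0), E=∅, S=∅, K=∅>
t=1: <C=((6 + -1) * ((λu. ((λx. 1) -3)) 6)), E=∅, S=∅, K=[mulR]>
t=2: <C=(6 + -1), E=∅, S=∅, K=[mulR :: mulR]>
t=3: <C=6, E=∅, S=∅, K=[addR :: mulR :: mulR]>
t=4: <C=-1, E=∅, S=∅, K=[addL(6) :: mulR :: mulR]>
t=5: <C=((λu. ((λx. 1) -3)) 6), E=∅, S=∅, K=[mulL(5) :: mulR]>
t=6: <C=(λu. ((λx. 1) -3)), E=∅, S=∅, K=[arg :: mulL(5) :: mulR]>
t=7: <C=6, E=∅, S=∅, K=[fun :: mulL(5) :: mulR]>
t=8: <C=((λx. 1) -3), E={u↦0}, S={0↦6}, K=[mulL(5) :: mulR]>
t=9: <C=(λx. 1), E={u↦0}, S={0↦6}, K=[arg :: mulL(5) :: mulR]>
t=10: <C=-3, E={u↦0}, S={0↦6}, K=[fun :: mulL(5) :: mulR]>
t=11: <C=1, E={x↦1, u↦0}, S={0↦6, 1↦-3}, K=[mulL(5) :: mulR]>
t=12: <C=0, E=∅, S={0↦6, 1↦-3}, K=[mulL(5)]>
→ final value 0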